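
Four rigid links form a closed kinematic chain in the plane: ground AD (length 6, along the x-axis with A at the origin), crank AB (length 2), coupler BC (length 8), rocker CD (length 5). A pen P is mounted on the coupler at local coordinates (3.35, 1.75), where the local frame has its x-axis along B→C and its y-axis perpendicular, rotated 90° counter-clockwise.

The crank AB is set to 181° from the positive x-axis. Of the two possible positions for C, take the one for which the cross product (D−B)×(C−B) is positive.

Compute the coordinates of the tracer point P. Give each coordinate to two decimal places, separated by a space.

A=(0,0), D=(6.00,0)
B = A + 2.00·(cos181°, sin181°) = (-1.9997, -0.0349)
|BD| = 7.9998
circle(B,8.00) ∩ circle(D,5.00): a=6.4375, h=4.7496
  candidates: C₊=(4.4170,4.7428) cross=37.996; C₋=(4.4584,-4.7564) cross=-37.996
  mode + wants cross > 0 → take C=(4.4170,4.7428) (cross=37.996)
ex = (C−B)/|BC| = (0.8021,0.5972); ey = (-0.5972,0.8021)
P = B + 3.35·ex + 1.75·ey = (-0.3578,3.3694)

-0.36 3.37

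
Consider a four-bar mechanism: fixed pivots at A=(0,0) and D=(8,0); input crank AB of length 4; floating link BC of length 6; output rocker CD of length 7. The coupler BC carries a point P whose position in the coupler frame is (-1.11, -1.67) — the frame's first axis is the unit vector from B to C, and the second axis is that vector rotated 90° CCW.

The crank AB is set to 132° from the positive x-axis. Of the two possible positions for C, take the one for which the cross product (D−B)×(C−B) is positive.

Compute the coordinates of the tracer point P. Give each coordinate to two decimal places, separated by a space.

-3.19 1.03

A=(0,0), D=(8.00,0)
B = A + 4.00·(cos132°, sin132°) = (-2.6765, 2.9726)
|BD| = 11.0826
circle(B,6.00) ∩ circle(D,7.00): a=4.9548, h=3.3838
  candidates: C₊=(3.0043,4.9034) cross=37.501; C₋=(1.1891,-1.6162) cross=-37.501
  mode + wants cross > 0 → take C=(3.0043,4.9034) (cross=37.501)
ex = (C−B)/|BC| = (0.9468,0.3218); ey = (-0.3218,0.9468)
P = B + -1.11·ex + -1.67·ey = (-3.1901,1.0342)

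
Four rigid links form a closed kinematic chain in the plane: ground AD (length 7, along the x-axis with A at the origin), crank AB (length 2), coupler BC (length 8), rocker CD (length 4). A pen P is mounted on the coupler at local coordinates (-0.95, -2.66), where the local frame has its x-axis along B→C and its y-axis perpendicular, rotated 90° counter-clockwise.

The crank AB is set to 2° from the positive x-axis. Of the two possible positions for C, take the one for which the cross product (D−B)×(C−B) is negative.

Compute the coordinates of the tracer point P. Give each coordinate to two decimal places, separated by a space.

A=(0,0), D=(7.00,0)
B = A + 2.00·(cos2°, sin2°) = (1.9988, 0.0698)
|BD| = 5.0017
circle(B,8.00) ∩ circle(D,4.00): a=7.2992, h=3.2744
  candidates: C₊=(9.3430,3.2420) cross=16.377; C₋=(9.2516,-3.3061) cross=-16.377
  mode - wants cross < 0 → take C=(9.2516,-3.3061) (cross=-16.377)
ex = (C−B)/|BC| = (0.9066,-0.4220); ey = (0.4220,0.9066)
P = B + -0.95·ex + -2.66·ey = (0.0150,-1.9409)

0.02 -1.94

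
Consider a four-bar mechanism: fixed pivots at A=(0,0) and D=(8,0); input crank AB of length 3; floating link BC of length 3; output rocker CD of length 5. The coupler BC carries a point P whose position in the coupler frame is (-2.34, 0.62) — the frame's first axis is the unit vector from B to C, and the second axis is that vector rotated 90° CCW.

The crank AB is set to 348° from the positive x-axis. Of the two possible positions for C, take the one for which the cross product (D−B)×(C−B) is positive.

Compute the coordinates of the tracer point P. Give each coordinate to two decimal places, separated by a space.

1.84 -2.78

A=(0,0), D=(8.00,0)
B = A + 3.00·(cos348°, sin348°) = (2.9344, -0.6237)
|BD| = 5.1038
circle(B,3.00) ∩ circle(D,5.00): a=0.9845, h=2.8339
  candidates: C₊=(3.5652,2.3092) cross=14.464; C₋=(4.2578,-3.3161) cross=-14.464
  mode + wants cross > 0 → take C=(3.5652,2.3092) (cross=14.464)
ex = (C−B)/|BC| = (0.2102,0.9776); ey = (-0.9776,0.2102)
P = B + -2.34·ex + 0.62·ey = (1.8363,-2.7811)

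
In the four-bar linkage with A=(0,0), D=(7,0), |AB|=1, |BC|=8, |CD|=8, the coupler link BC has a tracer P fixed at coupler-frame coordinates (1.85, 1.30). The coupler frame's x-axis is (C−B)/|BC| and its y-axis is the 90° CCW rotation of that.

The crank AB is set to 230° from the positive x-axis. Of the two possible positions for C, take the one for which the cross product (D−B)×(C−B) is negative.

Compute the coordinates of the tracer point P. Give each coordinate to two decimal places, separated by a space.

1.48 -1.56

A=(0,0), D=(7.00,0)
B = A + 1.00·(cos230°, sin230°) = (-0.6428, -0.7660)
|BD| = 7.6811
circle(B,8.00) ∩ circle(D,8.00): a=3.8405, h=7.0179
  candidates: C₊=(2.4787,6.5998) cross=53.905; C₋=(3.8785,-7.3659) cross=-53.905
  mode - wants cross < 0 → take C=(3.8785,-7.3659) (cross=-53.905)
ex = (C−B)/|BC| = (0.5652,-0.8250); ey = (0.8250,0.5652)
P = B + 1.85·ex + 1.30·ey = (1.4752,-1.5575)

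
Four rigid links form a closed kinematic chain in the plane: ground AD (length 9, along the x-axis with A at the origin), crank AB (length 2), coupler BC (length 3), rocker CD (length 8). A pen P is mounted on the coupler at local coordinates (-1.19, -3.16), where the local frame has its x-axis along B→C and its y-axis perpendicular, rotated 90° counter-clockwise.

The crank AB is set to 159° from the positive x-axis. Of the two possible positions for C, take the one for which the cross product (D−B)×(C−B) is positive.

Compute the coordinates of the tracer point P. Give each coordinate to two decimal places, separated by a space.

-2.52 -2.60

A=(0,0), D=(9.00,0)
B = A + 2.00·(cos159°, sin159°) = (-1.8672, 0.7167)
|BD| = 10.8908
circle(B,3.00) ∩ circle(D,8.00): a=2.9203, h=0.6869
  candidates: C₊=(1.0920,1.2099) cross=7.480; C₋=(1.0016,-0.1608) cross=-7.480
  mode + wants cross > 0 → take C=(1.0920,1.2099) (cross=7.480)
ex = (C−B)/|BC| = (0.9864,0.1644); ey = (-0.1644,0.9864)
P = B + -1.19·ex + -3.16·ey = (-2.5215,-2.5959)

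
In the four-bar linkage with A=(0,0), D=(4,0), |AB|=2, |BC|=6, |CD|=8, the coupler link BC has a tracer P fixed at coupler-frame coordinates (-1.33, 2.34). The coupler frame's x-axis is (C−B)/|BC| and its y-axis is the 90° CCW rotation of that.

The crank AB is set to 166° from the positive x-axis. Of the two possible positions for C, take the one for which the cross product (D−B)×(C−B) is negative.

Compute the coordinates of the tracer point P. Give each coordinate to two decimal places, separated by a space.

0.37 1.87

A=(0,0), D=(4.00,0)
B = A + 2.00·(cos166°, sin166°) = (-1.9406, 0.4838)
|BD| = 5.9603
circle(B,6.00) ∩ circle(D,8.00): a=0.6312, h=5.9667
  candidates: C₊=(-0.8271,6.3796) cross=35.563; C₋=(-1.7958,-5.5144) cross=-35.563
  mode - wants cross < 0 → take C=(-1.7958,-5.5144) (cross=-35.563)
ex = (C−B)/|BC| = (0.0241,-0.9997); ey = (0.9997,0.0241)
P = B + -1.33·ex + 2.34·ey = (0.3666,1.8699)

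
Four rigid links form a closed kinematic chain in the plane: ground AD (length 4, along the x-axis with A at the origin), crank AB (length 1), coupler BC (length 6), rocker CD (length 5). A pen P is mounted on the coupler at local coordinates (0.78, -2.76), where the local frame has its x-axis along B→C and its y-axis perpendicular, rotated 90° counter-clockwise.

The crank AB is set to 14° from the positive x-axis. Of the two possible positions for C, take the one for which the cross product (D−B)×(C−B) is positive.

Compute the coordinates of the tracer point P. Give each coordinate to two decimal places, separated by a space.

A=(0,0), D=(4.00,0)
B = A + 1.00·(cos14°, sin14°) = (0.9703, 0.2419)
|BD| = 3.0393
circle(B,6.00) ∩ circle(D,5.00): a=3.3293, h=4.9916
  candidates: C₊=(4.6863,4.9527) cross=15.171; C₋=(3.8917,-4.9988) cross=-15.171
  mode + wants cross > 0 → take C=(4.6863,4.9527) (cross=15.171)
ex = (C−B)/|BC| = (0.6193,0.7851); ey = (-0.7851,0.6193)
P = B + 0.78·ex + -2.76·ey = (3.6203,-0.8551)

3.62 -0.86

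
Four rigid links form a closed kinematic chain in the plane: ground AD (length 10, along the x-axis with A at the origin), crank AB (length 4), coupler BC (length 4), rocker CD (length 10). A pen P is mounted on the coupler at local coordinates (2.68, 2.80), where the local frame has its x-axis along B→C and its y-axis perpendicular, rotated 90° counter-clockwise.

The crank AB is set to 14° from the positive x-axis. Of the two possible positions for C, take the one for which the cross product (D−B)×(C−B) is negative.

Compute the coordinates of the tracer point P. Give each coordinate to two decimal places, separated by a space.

1.96 -2.40

A=(0,0), D=(10.00,0)
B = A + 4.00·(cos14°, sin14°) = (3.8812, 0.9677)
|BD| = 6.1949
circle(B,4.00) ∩ circle(D,10.00): a=-3.6824, h=1.5621
  candidates: C₊=(0.4880,3.0858) cross=9.677; C₋=(0.0000,-0.0000) cross=-9.677
  mode - wants cross < 0 → take C=(0.0000,-0.0000) (cross=-9.677)
ex = (C−B)/|BC| = (-0.9703,-0.2419); ey = (0.2419,-0.9703)
P = B + 2.68·ex + 2.80·ey = (1.9582,-2.3975)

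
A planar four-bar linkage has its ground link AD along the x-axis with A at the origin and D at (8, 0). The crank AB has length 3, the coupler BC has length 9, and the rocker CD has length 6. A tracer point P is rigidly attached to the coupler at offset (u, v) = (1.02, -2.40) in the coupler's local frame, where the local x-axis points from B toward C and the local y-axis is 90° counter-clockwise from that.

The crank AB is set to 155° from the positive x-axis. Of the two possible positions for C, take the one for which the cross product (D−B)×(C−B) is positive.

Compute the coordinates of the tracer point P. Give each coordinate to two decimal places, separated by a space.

A=(0,0), D=(8.00,0)
B = A + 3.00·(cos155°, sin155°) = (-2.7189, 1.2679)
|BD| = 10.7936
circle(B,9.00) ∩ circle(D,6.00): a=7.4814, h=5.0029
  candidates: C₊=(5.2983,5.3573) cross=53.999; C₋=(4.1230,-4.5792) cross=-53.999
  mode + wants cross > 0 → take C=(5.2983,5.3573) (cross=53.999)
ex = (C−B)/|BC| = (0.8908,0.4544); ey = (-0.4544,0.8908)
P = B + 1.02·ex + -2.40·ey = (-0.7198,-0.4066)

-0.72 -0.41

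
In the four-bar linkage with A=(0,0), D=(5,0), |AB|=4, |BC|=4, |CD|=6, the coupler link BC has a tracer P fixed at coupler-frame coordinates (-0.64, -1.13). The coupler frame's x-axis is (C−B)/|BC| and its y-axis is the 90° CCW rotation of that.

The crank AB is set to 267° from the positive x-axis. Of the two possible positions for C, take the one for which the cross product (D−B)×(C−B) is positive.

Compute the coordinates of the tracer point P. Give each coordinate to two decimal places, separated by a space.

1.02 -4.40

A=(0,0), D=(5.00,0)
B = A + 4.00·(cos267°, sin267°) = (-0.2093, -3.9945)
|BD| = 6.5646
circle(B,4.00) ∩ circle(D,6.00): a=1.7589, h=3.5925
  candidates: C₊=(-0.9996,-0.0733) cross=23.583; C₋=(3.3725,-5.7751) cross=-23.583
  mode + wants cross > 0 → take C=(-0.9996,-0.0733) (cross=23.583)
ex = (C−B)/|BC| = (-0.1976,0.9803); ey = (-0.9803,-0.1976)
P = B + -0.64·ex + -1.13·ey = (1.0248,-4.3987)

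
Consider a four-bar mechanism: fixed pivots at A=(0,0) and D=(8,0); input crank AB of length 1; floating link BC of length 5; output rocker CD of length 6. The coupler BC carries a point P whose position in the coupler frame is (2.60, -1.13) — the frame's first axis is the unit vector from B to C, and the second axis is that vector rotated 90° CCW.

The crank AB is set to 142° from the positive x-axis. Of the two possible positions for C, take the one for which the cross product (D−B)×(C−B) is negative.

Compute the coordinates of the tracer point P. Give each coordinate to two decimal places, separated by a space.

A=(0,0), D=(8.00,0)
B = A + 1.00·(cos142°, sin142°) = (-0.7880, 0.6157)
|BD| = 8.8096
circle(B,5.00) ∩ circle(D,6.00): a=3.7805, h=3.2723
  candidates: C₊=(3.2119,3.6158) cross=28.828; C₋=(2.7545,-2.9129) cross=-28.828
  mode - wants cross < 0 → take C=(2.7545,-2.9129) (cross=-28.828)
ex = (C−B)/|BC| = (0.7085,-0.7057); ey = (0.7057,0.7085)
P = B + 2.60·ex + -1.13·ey = (0.2567,-2.0198)

0.26 -2.02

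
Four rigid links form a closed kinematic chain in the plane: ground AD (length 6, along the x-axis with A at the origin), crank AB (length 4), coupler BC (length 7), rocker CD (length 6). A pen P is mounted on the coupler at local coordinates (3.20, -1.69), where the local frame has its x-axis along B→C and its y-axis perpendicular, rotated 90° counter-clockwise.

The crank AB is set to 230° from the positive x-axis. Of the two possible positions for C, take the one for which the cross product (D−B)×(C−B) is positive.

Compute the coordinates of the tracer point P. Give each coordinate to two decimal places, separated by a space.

0.46 -1.09

A=(0,0), D=(6.00,0)
B = A + 4.00·(cos230°, sin230°) = (-2.5712, -3.0642)
|BD| = 9.1024
circle(B,7.00) ∩ circle(D,6.00): a=5.2653, h=4.6127
  candidates: C₊=(0.8341,3.0517) cross=41.986; C₋=(3.9396,-5.6351) cross=-41.986
  mode + wants cross > 0 → take C=(0.8341,3.0517) (cross=41.986)
ex = (C−B)/|BC| = (0.4865,0.8737); ey = (-0.8737,0.4865)
P = B + 3.20·ex + -1.69·ey = (0.4621,-1.0904)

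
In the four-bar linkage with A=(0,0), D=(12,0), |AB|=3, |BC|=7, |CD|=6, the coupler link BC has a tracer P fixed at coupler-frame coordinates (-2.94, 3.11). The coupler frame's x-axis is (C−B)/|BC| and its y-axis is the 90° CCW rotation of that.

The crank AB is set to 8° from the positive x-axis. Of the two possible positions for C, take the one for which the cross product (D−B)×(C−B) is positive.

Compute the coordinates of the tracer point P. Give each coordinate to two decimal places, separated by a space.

A=(0,0), D=(12.00,0)
B = A + 3.00·(cos8°, sin8°) = (2.9708, 0.4175)
|BD| = 9.0388
circle(B,7.00) ∩ circle(D,6.00): a=5.2385, h=4.6430
  candidates: C₊=(8.4182,4.8136) cross=41.968; C₋=(7.9893,-4.4625) cross=-41.968
  mode + wants cross > 0 → take C=(8.4182,4.8136) (cross=41.968)
ex = (C−B)/|BC| = (0.7782,0.6280); ey = (-0.6280,0.7782)
P = B + -2.94·ex + 3.11·ey = (-1.2702,0.9914)

-1.27 0.99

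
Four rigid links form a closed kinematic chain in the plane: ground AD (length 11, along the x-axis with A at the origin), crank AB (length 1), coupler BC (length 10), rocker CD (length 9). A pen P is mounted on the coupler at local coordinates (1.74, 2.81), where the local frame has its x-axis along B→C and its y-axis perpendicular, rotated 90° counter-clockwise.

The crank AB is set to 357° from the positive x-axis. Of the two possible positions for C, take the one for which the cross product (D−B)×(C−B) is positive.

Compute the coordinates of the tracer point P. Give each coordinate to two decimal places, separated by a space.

A=(0,0), D=(11.00,0)
B = A + 1.00·(cos357°, sin357°) = (0.9986, -0.0523)
|BD| = 10.0015
circle(B,10.00) ∩ circle(D,9.00): a=5.9506, h=8.0368
  candidates: C₊=(6.9071,8.0155) cross=80.380; C₋=(6.9912,-8.0579) cross=-80.380
  mode + wants cross > 0 → take C=(6.9071,8.0155) (cross=80.380)
ex = (C−B)/|BC| = (0.5908,0.8068); ey = (-0.8068,0.5908)
P = B + 1.74·ex + 2.81·ey = (-0.2404,3.0117)

-0.24 3.01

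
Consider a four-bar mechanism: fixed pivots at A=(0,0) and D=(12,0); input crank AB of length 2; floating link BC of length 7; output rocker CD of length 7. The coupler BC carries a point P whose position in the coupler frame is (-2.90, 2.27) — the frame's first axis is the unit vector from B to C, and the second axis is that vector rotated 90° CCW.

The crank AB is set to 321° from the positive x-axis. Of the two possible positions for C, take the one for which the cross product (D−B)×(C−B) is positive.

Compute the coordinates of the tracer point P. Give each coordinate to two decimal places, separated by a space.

-2.07 -1.90

A=(0,0), D=(12.00,0)
B = A + 2.00·(cos321°, sin321°) = (1.5543, -1.2586)
|BD| = 10.5213
circle(B,7.00) ∩ circle(D,7.00): a=5.2606, h=4.6180
  candidates: C₊=(6.2247,3.9555) cross=48.587; C₋=(7.3296,-5.2141) cross=-48.587
  mode + wants cross > 0 → take C=(6.2247,3.9555) (cross=48.587)
ex = (C−B)/|BC| = (0.6672,0.7449); ey = (-0.7449,0.6672)
P = B + -2.90·ex + 2.27·ey = (-2.0715,-1.9042)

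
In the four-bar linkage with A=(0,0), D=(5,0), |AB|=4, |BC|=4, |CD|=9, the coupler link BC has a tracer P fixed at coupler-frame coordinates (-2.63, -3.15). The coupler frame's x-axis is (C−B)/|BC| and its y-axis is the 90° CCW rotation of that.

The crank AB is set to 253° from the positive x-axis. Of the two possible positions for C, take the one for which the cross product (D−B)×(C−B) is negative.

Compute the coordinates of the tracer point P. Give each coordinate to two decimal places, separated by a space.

A=(0,0), D=(5.00,0)
B = A + 4.00·(cos253°, sin253°) = (-1.1695, -3.8252)
|BD| = 7.2591
circle(B,4.00) ∩ circle(D,9.00): a=-0.8476, h=3.9092
  candidates: C₊=(-3.9498,-0.9495) cross=28.377; C₋=(0.1701,-7.5942) cross=-28.377
  mode - wants cross < 0 → take C=(0.1701,-7.5942) (cross=-28.377)
ex = (C−B)/|BC| = (0.3349,-0.9423); ey = (0.9423,0.3349)
P = B + -2.63·ex + -3.15·ey = (-5.0184,-2.4020)

-5.02 -2.40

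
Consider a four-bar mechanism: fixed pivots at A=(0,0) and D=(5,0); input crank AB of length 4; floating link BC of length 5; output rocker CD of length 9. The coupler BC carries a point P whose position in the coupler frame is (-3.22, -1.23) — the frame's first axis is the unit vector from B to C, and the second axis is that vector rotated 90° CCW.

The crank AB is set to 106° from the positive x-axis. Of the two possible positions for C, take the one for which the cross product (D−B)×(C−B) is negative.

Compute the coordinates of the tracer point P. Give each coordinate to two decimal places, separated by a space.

A=(0,0), D=(5.00,0)
B = A + 4.00·(cos106°, sin106°) = (-1.1025, 3.8450)
|BD| = 7.2129
circle(B,5.00) ∩ circle(D,9.00): a=-0.2755, h=4.9924
  candidates: C₊=(1.3257,8.2158) cross=36.010; C₋=(-3.9970,-0.2320) cross=-36.010
  mode - wants cross < 0 → take C=(-3.9970,-0.2320) (cross=-36.010)
ex = (C−B)/|BC| = (-0.5789,-0.8154); ey = (0.8154,-0.5789)
P = B + -3.22·ex + -1.23·ey = (-0.2415,7.1827)

-0.24 7.18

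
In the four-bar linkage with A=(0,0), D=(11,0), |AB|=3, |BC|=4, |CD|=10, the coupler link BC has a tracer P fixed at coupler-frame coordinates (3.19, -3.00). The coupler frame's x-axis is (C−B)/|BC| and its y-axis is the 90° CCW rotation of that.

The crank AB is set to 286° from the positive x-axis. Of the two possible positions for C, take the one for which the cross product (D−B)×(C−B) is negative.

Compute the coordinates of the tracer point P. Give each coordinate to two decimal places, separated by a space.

0.20 -7.22

A=(0,0), D=(11.00,0)
B = A + 3.00·(cos286°, sin286°) = (0.8269, -2.8838)
|BD| = 10.5739
circle(B,4.00) ∩ circle(D,10.00): a=1.3149, h=3.7777
  candidates: C₊=(1.0617,1.1093) cross=39.945; C₋=(3.1223,-6.1597) cross=-39.945
  mode - wants cross < 0 → take C=(3.1223,-6.1597) (cross=-39.945)
ex = (C−B)/|BC| = (0.5738,-0.8190); ey = (0.8190,0.5738)
P = B + 3.19·ex + -3.00·ey = (0.2006,-7.2178)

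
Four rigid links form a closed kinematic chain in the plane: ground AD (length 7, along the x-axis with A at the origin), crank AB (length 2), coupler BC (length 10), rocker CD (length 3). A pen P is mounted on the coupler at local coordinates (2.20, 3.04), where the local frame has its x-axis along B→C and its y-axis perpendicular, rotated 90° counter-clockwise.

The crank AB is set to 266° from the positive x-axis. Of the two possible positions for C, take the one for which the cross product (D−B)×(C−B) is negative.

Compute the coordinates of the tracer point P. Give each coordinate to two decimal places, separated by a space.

1.76 1.24

A=(0,0), D=(7.00,0)
B = A + 2.00·(cos266°, sin266°) = (-0.1395, -1.9951)
|BD| = 7.4130
circle(B,10.00) ∩ circle(D,3.00): a=9.8444, h=1.7575
  candidates: C₊=(8.8686,2.3470) cross=13.028; C₋=(9.8146,-1.0383) cross=-13.028
  mode - wants cross < 0 → take C=(9.8146,-1.0383) (cross=-13.028)
ex = (C−B)/|BC| = (0.9954,0.0957); ey = (-0.0957,0.9954)
P = B + 2.20·ex + 3.04·ey = (1.7595,1.2414)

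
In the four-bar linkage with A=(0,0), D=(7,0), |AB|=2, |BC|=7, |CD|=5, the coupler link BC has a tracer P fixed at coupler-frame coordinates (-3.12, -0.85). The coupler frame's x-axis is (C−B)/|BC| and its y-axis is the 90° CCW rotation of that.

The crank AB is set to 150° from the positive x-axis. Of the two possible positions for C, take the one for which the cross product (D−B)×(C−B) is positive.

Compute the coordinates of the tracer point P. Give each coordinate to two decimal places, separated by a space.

-4.08 -1.22

A=(0,0), D=(7.00,0)
B = A + 2.00·(cos150°, sin150°) = (-1.7321, 1.0000)
|BD| = 8.7891
circle(B,7.00) ∩ circle(D,5.00): a=5.7599, h=3.9779
  candidates: C₊=(4.4430,4.2967) cross=34.962; C₋=(3.5378,-3.6074) cross=-34.962
  mode + wants cross > 0 → take C=(4.4430,4.2967) (cross=34.962)
ex = (C−B)/|BC| = (0.8822,0.4710); ey = (-0.4710,0.8822)
P = B + -3.12·ex + -0.85·ey = (-4.0841,-1.2192)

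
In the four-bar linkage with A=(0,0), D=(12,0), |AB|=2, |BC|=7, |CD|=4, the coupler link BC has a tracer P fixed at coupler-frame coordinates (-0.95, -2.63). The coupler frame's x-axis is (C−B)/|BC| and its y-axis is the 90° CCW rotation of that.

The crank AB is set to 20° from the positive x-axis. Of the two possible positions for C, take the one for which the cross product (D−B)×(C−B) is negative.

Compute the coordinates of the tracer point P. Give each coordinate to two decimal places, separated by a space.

A=(0,0), D=(12.00,0)
B = A + 2.00·(cos20°, sin20°) = (1.8794, 0.6840)
|BD| = 10.1437
circle(B,7.00) ∩ circle(D,4.00): a=6.6985, h=2.0323
  candidates: C₊=(8.6997,2.2600) cross=20.615; C₋=(8.4256,-1.7954) cross=-20.615
  mode - wants cross < 0 → take C=(8.4256,-1.7954) (cross=-20.615)
ex = (C−B)/|BC| = (0.9352,-0.3542); ey = (0.3542,0.9352)
P = B + -0.95·ex + -2.63·ey = (0.0594,-1.4390)

0.06 -1.44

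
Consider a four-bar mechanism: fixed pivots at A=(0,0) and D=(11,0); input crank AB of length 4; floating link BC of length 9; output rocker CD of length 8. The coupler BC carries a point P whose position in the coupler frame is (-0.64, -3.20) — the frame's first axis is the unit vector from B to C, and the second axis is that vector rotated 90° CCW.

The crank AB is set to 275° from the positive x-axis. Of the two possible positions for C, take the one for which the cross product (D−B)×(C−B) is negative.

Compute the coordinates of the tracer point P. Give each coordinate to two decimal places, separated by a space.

-1.53 -6.65

A=(0,0), D=(11.00,0)
B = A + 4.00·(cos275°, sin275°) = (0.3486, -3.9848)
|BD| = 11.3723
circle(B,9.00) ∩ circle(D,8.00): a=6.4336, h=6.2936
  candidates: C₊=(4.1691,4.1641) cross=71.572; C₋=(8.5796,-7.6251) cross=-71.572
  mode - wants cross < 0 → take C=(8.5796,-7.6251) (cross=-71.572)
ex = (C−B)/|BC| = (0.9145,-0.4045); ey = (0.4045,0.9145)
P = B + -0.64·ex + -3.20·ey = (-1.5310,-6.6525)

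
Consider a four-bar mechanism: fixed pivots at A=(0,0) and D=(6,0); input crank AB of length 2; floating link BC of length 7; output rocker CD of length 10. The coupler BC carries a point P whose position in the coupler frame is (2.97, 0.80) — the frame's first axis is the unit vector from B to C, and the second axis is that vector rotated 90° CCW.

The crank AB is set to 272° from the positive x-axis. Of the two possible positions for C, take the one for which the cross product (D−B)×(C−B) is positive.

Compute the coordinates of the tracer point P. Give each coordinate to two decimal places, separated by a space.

A=(0,0), D=(6.00,0)
B = A + 2.00·(cos272°, sin272°) = (0.0698, -1.9988)
|BD| = 6.2580
circle(B,7.00) ∩ circle(D,10.00): a=-0.9458, h=6.9358
  candidates: C₊=(-3.0417,4.2717) cross=43.404; C₋=(1.3888,-8.8734) cross=-43.404
  mode + wants cross > 0 → take C=(-3.0417,4.2717) (cross=43.404)
ex = (C−B)/|BC| = (-0.4445,0.8958); ey = (-0.8958,-0.4445)
P = B + 2.97·ex + 0.80·ey = (-1.9670,0.3061)

-1.97 0.31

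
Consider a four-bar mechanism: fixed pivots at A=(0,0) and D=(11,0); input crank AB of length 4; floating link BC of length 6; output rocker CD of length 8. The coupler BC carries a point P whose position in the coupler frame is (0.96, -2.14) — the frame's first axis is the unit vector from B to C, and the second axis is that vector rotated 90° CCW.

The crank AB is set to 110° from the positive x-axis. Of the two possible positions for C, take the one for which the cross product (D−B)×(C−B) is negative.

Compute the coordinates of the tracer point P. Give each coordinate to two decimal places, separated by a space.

-2.13 1.54

A=(0,0), D=(11.00,0)
B = A + 4.00·(cos110°, sin110°) = (-1.3681, 3.7588)
|BD| = 12.9266
circle(B,6.00) ∩ circle(D,8.00): a=5.3803, h=2.6557
  candidates: C₊=(4.5519,4.7352) cross=34.329; C₋=(3.0075,-0.3466) cross=-34.329
  mode - wants cross < 0 → take C=(3.0075,-0.3466) (cross=-34.329)
ex = (C−B)/|BC| = (0.7293,-0.6842); ey = (0.6842,0.7293)
P = B + 0.96·ex + -2.14·ey = (-2.1322,1.5413)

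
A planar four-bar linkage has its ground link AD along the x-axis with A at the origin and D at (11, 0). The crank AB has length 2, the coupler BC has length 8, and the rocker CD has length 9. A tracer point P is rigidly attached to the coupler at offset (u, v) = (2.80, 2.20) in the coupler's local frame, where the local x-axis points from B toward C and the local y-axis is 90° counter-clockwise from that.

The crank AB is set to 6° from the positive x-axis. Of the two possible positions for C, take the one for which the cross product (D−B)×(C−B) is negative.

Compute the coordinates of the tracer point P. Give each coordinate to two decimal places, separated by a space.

A=(0,0), D=(11.00,0)
B = A + 2.00·(cos6°, sin6°) = (1.9890, 0.2091)
|BD| = 9.0134
circle(B,8.00) ∩ circle(D,9.00): a=3.5636, h=7.1624
  candidates: C₊=(5.7179,7.2869) cross=64.558; C₋=(5.3856,-7.0341) cross=-64.558
  mode - wants cross < 0 → take C=(5.3856,-7.0341) (cross=-64.558)
ex = (C−B)/|BC| = (0.4246,-0.9054); ey = (0.9054,0.4246)
P = B + 2.80·ex + 2.20·ey = (5.1697,-1.3920)

5.17 -1.39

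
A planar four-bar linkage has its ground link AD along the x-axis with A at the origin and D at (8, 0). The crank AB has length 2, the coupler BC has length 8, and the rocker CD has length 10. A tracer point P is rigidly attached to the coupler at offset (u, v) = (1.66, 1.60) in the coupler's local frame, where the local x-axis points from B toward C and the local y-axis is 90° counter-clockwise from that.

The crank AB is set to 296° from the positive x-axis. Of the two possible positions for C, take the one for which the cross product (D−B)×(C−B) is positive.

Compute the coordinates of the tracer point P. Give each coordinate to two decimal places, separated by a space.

A=(0,0), D=(8.00,0)
B = A + 2.00·(cos296°, sin296°) = (0.8767, -1.7976)
|BD| = 7.3466
circle(B,8.00) ∩ circle(D,10.00): a=1.2232, h=7.9059
  candidates: C₊=(0.1283,6.1673) cross=58.082; C₋=(3.9972,-9.1639) cross=-58.082
  mode + wants cross > 0 → take C=(0.1283,6.1673) (cross=58.082)
ex = (C−B)/|BC| = (-0.0936,0.9956); ey = (-0.9956,-0.0936)
P = B + 1.66·ex + 1.60·ey = (-0.8715,-0.2946)

-0.87 -0.29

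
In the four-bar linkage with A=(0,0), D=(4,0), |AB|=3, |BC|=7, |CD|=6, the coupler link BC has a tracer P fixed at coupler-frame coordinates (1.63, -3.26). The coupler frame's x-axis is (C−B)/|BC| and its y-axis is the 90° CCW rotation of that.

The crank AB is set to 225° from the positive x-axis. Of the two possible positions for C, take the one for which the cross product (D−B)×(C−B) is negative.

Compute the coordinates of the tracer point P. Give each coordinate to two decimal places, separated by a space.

-2.57 -5.74

A=(0,0), D=(4.00,0)
B = A + 3.00·(cos225°, sin225°) = (-2.1213, -2.1213)
|BD| = 6.4785
circle(B,7.00) ∩ circle(D,6.00): a=4.2426, h=5.5678
  candidates: C₊=(0.0642,4.5288) cross=36.071; C₋=(3.7105,-5.9930) cross=-36.071
  mode - wants cross < 0 → take C=(3.7105,-5.9930) (cross=-36.071)
ex = (C−B)/|BC| = (0.8331,-0.5531); ey = (0.5531,0.8331)
P = B + 1.63·ex + -3.26·ey = (-2.5664,-5.7388)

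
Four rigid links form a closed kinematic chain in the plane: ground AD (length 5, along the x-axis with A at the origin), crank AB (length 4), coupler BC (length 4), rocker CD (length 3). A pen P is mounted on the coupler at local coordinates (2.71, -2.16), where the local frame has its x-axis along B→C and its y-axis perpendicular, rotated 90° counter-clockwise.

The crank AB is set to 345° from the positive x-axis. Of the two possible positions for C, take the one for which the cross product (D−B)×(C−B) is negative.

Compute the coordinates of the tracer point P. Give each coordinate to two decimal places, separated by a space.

A=(0,0), D=(5.00,0)
B = A + 4.00·(cos345°, sin345°) = (3.8637, -1.0353)
|BD| = 1.5372
circle(B,4.00) ∩ circle(D,3.00): a=3.0455, h=2.5933
  candidates: C₊=(4.3684,2.9328) cross=3.986; C₋=(7.8615,-0.9012) cross=-3.986
  mode - wants cross < 0 → take C=(7.8615,-0.9012) (cross=-3.986)
ex = (C−B)/|BC| = (0.9994,0.0335); ey = (-0.0335,0.9994)
P = B + 2.71·ex + -2.16·ey = (6.6446,-3.1032)

6.64 -3.10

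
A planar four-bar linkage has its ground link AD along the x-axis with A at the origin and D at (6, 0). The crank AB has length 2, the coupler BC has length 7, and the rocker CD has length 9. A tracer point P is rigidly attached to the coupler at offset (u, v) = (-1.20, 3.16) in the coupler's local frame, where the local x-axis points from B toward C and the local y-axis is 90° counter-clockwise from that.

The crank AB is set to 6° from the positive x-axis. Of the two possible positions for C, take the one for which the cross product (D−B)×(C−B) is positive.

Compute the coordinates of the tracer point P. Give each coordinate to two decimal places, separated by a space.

-0.81 -1.69

A=(0,0), D=(6.00,0)
B = A + 2.00·(cos6°, sin6°) = (1.9890, 0.2091)
|BD| = 4.0164
circle(B,7.00) ∩ circle(D,9.00): a=-1.9755, h=6.7155
  candidates: C₊=(0.3658,7.0182) cross=26.972; C₋=(-0.3333,-6.3945) cross=-26.972
  mode + wants cross > 0 → take C=(0.3658,7.0182) (cross=26.972)
ex = (C−B)/|BC| = (-0.2319,0.9727); ey = (-0.9727,-0.2319)
P = B + -1.20·ex + 3.16·ey = (-0.8065,-1.6910)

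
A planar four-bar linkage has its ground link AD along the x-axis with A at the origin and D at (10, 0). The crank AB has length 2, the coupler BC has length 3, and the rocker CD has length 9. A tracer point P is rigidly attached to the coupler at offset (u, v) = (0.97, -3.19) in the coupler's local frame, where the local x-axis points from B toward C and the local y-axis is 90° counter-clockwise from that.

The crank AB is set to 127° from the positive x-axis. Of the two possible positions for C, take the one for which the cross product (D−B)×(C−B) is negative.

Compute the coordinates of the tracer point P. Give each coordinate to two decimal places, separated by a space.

-2.64 -1.41

A=(0,0), D=(10.00,0)
B = A + 2.00·(cos127°, sin127°) = (-1.2036, 1.5973)
|BD| = 11.3169
circle(B,3.00) ∩ circle(D,9.00): a=2.4774, h=1.6919
  candidates: C₊=(1.4877,2.9226) cross=19.147; C₋=(1.0102,-0.4274) cross=-19.147
  mode - wants cross < 0 → take C=(1.0102,-0.4274) (cross=-19.147)
ex = (C−B)/|BC| = (0.7379,-0.6749); ey = (0.6749,0.7379)
P = B + 0.97·ex + -3.19·ey = (-2.6407,-1.4114)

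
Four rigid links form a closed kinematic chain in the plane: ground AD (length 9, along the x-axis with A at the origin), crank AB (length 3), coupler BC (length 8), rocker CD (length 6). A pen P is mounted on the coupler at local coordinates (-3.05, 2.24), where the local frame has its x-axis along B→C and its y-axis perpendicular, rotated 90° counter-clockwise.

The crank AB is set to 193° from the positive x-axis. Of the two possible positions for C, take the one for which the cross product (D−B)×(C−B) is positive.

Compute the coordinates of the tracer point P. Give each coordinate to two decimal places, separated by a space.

A=(0,0), D=(9.00,0)
B = A + 3.00·(cos193°, sin193°) = (-2.9231, -0.6749)
|BD| = 11.9422
circle(B,8.00) ∩ circle(D,6.00): a=7.1434, h=3.6016
  candidates: C₊=(4.0054,3.3247) cross=43.011; C₋=(4.4124,-3.8670) cross=-43.011
  mode + wants cross > 0 → take C=(4.0054,3.3247) (cross=43.011)
ex = (C−B)/|BC| = (0.8661,0.4999); ey = (-0.4999,0.8661)
P = B + -3.05·ex + 2.24·ey = (-6.6845,-0.2597)

-6.68 -0.26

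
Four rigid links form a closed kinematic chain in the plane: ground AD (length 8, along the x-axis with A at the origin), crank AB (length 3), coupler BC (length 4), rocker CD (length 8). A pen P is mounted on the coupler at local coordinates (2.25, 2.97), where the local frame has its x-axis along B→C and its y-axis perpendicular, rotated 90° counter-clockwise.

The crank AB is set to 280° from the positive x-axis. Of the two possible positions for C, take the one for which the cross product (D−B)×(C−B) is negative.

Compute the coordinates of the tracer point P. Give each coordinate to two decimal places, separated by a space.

A=(0,0), D=(8.00,0)
B = A + 3.00·(cos280°, sin280°) = (0.5209, -2.9544)
|BD| = 8.0414
circle(B,4.00) ∩ circle(D,8.00): a=1.0362, h=3.8635
  candidates: C₊=(0.0652,1.0195) cross=31.068; C₋=(2.9041,-6.1670) cross=-31.068
  mode - wants cross < 0 → take C=(2.9041,-6.1670) (cross=-31.068)
ex = (C−B)/|BC| = (0.5958,-0.8031); ey = (0.8031,0.5958)
P = B + 2.25·ex + 2.97·ey = (4.2468,-2.9920)

4.25 -2.99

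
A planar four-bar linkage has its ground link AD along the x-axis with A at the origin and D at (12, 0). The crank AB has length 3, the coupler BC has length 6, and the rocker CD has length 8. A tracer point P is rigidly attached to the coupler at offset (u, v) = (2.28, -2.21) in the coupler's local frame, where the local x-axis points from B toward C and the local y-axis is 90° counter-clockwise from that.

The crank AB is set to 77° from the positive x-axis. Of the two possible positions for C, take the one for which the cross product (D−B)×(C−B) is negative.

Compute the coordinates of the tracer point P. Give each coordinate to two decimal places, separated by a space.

A=(0,0), D=(12.00,0)
B = A + 3.00·(cos77°, sin77°) = (0.6749, 2.9231)
|BD| = 11.6963
circle(B,6.00) ∩ circle(D,8.00): a=4.6512, h=3.7903
  candidates: C₊=(6.1257,5.4307) cross=44.333; C₋=(4.2312,-1.9093) cross=-44.333
  mode - wants cross < 0 → take C=(4.2312,-1.9093) (cross=-44.333)
ex = (C−B)/|BC| = (0.5927,-0.8054); ey = (0.8054,0.5927)
P = B + 2.28·ex + -2.21·ey = (0.2463,-0.2231)

0.25 -0.22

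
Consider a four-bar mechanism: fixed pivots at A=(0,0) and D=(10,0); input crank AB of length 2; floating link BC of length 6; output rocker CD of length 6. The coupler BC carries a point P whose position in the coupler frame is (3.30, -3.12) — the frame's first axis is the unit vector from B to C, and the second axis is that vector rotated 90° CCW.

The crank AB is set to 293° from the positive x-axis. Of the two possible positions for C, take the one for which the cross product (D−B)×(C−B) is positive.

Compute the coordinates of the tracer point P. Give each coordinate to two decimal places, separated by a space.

5.30 -1.34

A=(0,0), D=(10.00,0)
B = A + 2.00·(cos293°, sin293°) = (0.7815, -1.8410)
|BD| = 9.4006
circle(B,6.00) ∩ circle(D,6.00): a=4.7003, h=3.7293
  candidates: C₊=(4.6604,2.7365) cross=35.057; C₋=(6.1211,-4.5775) cross=-35.057
  mode + wants cross > 0 → take C=(4.6604,2.7365) (cross=35.057)
ex = (C−B)/|BC| = (0.6465,0.7629); ey = (-0.7629,0.6465)
P = B + 3.30·ex + -3.12·ey = (5.2952,-1.3404)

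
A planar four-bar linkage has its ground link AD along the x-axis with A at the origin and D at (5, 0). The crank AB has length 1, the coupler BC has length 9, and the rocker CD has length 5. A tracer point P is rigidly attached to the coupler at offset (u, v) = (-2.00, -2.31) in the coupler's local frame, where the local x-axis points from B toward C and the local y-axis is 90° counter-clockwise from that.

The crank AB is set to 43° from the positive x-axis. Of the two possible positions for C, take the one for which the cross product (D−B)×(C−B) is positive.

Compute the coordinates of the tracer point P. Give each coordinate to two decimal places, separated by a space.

A=(0,0), D=(5.00,0)
B = A + 1.00·(cos43°, sin43°) = (0.7314, 0.6820)
|BD| = 4.3228
circle(B,9.00) ∩ circle(D,5.00): a=8.6387, h=2.5245
  candidates: C₊=(9.6601,1.8119) cross=10.913; C₋=(8.8636,-3.1738) cross=-10.913
  mode + wants cross > 0 → take C=(9.6601,1.8119) (cross=10.913)
ex = (C−B)/|BC| = (0.9921,0.1255); ey = (-0.1255,0.9921)
P = B + -2.00·ex + -2.31·ey = (-0.9628,-1.8608)

-0.96 -1.86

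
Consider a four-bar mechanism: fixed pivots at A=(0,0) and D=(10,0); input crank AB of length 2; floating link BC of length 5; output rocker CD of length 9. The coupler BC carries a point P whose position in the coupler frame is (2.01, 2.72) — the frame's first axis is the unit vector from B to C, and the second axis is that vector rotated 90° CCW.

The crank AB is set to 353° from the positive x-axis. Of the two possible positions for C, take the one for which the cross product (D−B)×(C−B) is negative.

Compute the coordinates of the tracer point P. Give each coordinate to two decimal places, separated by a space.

4.95 -1.87

A=(0,0), D=(10.00,0)
B = A + 2.00·(cos353°, sin353°) = (1.9851, -0.2437)
|BD| = 8.0186
circle(B,5.00) ∩ circle(D,9.00): a=0.5174, h=4.9732
  candidates: C₊=(2.3511,4.7428) cross=39.878; C₋=(2.6535,-5.1989) cross=-39.878
  mode - wants cross < 0 → take C=(2.6535,-5.1989) (cross=-39.878)
ex = (C−B)/|BC| = (0.1337,-0.9910); ey = (0.9910,0.1337)
P = B + 2.01·ex + 2.72·ey = (4.9494,-1.8721)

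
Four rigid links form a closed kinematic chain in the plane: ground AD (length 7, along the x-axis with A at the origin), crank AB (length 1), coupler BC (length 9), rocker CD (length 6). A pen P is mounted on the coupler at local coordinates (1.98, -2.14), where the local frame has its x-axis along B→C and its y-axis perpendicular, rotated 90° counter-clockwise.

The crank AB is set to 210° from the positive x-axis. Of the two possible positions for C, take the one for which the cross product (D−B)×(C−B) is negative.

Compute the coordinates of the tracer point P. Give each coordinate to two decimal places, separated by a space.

-0.59 -3.40

A=(0,0), D=(7.00,0)
B = A + 1.00·(cos210°, sin210°) = (-0.8660, -0.5000)
|BD| = 7.8819
circle(B,9.00) ∩ circle(D,6.00): a=6.7956, h=5.9008
  candidates: C₊=(5.5416,5.8200) cross=46.510; C₋=(6.2902,-5.9579) cross=-46.510
  mode - wants cross < 0 → take C=(6.2902,-5.9579) (cross=-46.510)
ex = (C−B)/|BC| = (0.7951,-0.6064); ey = (0.6064,0.7951)
P = B + 1.98·ex + -2.14·ey = (-0.5894,-3.4023)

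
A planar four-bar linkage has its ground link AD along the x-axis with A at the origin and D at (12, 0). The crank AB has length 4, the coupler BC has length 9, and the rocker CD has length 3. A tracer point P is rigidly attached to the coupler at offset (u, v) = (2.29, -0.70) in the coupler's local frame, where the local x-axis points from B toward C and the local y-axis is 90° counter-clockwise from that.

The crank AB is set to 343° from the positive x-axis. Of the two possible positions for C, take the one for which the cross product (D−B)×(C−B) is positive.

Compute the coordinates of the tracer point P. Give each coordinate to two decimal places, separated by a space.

6.18 -0.73

A=(0,0), D=(12.00,0)
B = A + 4.00·(cos343°, sin343°) = (3.8252, -1.1695)
|BD| = 8.2580
circle(B,9.00) ∩ circle(D,3.00): a=8.4884, h=2.9911
  candidates: C₊=(11.8045,2.9936) cross=24.701; C₋=(12.6517,-2.9284) cross=-24.701
  mode + wants cross > 0 → take C=(11.8045,2.9936) (cross=24.701)
ex = (C−B)/|BC| = (0.8866,0.4626); ey = (-0.4626,0.8866)
P = B + 2.29·ex + -0.70·ey = (6.1793,-0.7308)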